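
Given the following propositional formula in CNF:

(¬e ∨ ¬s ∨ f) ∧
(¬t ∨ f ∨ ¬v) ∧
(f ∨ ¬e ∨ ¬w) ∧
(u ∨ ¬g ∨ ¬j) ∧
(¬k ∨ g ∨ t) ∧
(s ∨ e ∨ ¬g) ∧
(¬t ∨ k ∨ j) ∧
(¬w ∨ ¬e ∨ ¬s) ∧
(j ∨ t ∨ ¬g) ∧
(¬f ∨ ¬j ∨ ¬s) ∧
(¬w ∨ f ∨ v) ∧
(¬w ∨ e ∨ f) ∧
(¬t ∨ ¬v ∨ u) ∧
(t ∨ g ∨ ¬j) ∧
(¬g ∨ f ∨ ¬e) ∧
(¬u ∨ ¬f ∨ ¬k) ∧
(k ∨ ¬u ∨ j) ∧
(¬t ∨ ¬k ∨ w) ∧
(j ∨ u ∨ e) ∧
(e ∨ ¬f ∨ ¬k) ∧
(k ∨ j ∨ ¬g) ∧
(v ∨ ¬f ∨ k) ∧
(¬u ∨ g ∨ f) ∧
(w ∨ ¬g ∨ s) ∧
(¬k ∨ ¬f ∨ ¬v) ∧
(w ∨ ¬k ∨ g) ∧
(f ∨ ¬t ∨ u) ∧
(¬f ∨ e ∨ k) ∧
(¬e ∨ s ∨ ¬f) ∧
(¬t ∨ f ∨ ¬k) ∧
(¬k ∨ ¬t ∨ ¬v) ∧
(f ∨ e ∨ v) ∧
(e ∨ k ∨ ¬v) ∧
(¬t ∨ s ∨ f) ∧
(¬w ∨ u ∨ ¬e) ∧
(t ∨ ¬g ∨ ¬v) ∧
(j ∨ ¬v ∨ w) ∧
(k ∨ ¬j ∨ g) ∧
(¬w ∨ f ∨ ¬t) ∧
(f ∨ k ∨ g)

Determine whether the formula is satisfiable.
No

No, the formula is not satisfiable.

No assignment of truth values to the variables can make all 40 clauses true simultaneously.

The formula is UNSAT (unsatisfiable).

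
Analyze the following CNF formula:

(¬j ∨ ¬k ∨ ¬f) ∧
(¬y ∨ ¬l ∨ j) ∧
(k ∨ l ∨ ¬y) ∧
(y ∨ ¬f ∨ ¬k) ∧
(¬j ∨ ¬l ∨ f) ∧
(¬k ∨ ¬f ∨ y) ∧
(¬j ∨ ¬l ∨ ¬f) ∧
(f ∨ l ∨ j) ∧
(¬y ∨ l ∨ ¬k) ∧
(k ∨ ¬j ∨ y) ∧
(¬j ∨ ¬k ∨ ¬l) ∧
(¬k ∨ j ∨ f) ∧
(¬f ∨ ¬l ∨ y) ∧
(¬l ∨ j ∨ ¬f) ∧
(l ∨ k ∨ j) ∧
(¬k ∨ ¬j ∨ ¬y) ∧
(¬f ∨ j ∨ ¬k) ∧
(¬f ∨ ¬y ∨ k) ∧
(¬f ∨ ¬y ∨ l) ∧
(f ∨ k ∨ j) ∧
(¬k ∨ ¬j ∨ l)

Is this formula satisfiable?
No

No, the formula is not satisfiable.

No assignment of truth values to the variables can make all 21 clauses true simultaneously.

The formula is UNSAT (unsatisfiable).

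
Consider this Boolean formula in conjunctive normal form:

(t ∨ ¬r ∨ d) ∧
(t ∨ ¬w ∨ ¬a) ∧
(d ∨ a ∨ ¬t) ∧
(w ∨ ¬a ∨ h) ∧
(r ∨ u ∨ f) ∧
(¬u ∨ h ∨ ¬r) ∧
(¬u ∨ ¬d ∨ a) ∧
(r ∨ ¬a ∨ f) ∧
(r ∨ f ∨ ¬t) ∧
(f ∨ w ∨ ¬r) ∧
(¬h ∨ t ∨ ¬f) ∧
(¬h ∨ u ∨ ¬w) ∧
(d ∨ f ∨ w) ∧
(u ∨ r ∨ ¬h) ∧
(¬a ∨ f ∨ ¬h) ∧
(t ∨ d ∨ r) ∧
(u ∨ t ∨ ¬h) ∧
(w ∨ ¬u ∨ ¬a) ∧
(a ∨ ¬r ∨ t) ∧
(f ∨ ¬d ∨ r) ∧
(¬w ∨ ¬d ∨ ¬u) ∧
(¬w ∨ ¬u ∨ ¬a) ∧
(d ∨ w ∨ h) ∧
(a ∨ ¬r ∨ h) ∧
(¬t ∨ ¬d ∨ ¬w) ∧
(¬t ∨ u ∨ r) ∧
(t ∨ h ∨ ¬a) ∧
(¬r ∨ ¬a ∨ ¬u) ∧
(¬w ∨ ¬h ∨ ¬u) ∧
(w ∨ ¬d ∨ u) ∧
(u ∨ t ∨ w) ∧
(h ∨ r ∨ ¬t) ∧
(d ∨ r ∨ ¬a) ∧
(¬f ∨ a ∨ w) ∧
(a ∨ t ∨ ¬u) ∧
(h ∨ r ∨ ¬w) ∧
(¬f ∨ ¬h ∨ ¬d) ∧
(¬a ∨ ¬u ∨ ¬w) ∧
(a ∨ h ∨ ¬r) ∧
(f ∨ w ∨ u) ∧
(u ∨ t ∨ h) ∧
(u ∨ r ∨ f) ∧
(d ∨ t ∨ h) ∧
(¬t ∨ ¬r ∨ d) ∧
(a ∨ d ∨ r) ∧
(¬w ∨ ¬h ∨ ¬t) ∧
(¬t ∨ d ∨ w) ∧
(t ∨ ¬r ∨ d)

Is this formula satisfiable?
No

No, the formula is not satisfiable.

No assignment of truth values to the variables can make all 48 clauses true simultaneously.

The formula is UNSAT (unsatisfiable).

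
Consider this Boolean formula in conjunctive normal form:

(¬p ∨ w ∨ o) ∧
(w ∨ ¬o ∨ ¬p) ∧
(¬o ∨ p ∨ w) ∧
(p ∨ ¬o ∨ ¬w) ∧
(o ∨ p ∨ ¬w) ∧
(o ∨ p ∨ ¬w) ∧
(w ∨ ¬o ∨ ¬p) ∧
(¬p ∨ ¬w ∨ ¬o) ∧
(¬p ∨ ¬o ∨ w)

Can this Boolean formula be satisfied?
Yes

Yes, the formula is satisfiable.

One satisfying assignment is: o=False, p=False, w=False

Verification: With this assignment, all 9 clauses evaluate to true.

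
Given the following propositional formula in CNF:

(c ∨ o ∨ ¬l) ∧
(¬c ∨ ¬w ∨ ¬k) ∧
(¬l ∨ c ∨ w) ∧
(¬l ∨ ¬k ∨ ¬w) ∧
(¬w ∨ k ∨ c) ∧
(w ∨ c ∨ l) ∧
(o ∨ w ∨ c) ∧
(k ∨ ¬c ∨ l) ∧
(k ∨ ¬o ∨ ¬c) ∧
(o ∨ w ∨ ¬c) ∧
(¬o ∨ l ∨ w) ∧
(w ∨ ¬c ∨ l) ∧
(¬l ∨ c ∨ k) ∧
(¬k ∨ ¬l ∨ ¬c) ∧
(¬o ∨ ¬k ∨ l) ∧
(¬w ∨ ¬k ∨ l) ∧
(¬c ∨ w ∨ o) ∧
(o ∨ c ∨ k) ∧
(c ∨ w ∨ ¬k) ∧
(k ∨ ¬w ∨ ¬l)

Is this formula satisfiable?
No

No, the formula is not satisfiable.

No assignment of truth values to the variables can make all 20 clauses true simultaneously.

The formula is UNSAT (unsatisfiable).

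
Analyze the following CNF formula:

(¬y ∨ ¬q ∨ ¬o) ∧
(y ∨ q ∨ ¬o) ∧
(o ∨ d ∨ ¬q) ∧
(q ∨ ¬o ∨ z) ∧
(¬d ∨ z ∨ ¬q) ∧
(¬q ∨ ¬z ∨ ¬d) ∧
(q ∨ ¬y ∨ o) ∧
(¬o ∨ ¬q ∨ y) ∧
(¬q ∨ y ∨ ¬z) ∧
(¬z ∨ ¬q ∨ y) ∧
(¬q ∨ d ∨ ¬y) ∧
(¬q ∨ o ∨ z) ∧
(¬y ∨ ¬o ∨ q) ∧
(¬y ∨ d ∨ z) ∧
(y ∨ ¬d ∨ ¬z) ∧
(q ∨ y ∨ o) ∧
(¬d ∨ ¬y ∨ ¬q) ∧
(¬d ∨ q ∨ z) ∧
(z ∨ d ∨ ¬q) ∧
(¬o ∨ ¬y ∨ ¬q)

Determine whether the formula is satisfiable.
No

No, the formula is not satisfiable.

No assignment of truth values to the variables can make all 20 clauses true simultaneously.

The formula is UNSAT (unsatisfiable).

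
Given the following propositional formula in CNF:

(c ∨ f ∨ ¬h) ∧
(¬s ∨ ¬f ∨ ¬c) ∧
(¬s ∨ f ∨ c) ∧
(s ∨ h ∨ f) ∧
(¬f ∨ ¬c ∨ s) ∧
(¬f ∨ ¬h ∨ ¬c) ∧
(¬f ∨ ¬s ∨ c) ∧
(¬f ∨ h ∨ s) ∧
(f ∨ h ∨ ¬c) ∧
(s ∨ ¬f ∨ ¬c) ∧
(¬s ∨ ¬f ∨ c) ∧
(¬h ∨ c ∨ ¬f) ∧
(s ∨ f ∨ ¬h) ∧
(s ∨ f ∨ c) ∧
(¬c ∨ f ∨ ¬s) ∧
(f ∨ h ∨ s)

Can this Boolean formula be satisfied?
No

No, the formula is not satisfiable.

No assignment of truth values to the variables can make all 16 clauses true simultaneously.

The formula is UNSAT (unsatisfiable).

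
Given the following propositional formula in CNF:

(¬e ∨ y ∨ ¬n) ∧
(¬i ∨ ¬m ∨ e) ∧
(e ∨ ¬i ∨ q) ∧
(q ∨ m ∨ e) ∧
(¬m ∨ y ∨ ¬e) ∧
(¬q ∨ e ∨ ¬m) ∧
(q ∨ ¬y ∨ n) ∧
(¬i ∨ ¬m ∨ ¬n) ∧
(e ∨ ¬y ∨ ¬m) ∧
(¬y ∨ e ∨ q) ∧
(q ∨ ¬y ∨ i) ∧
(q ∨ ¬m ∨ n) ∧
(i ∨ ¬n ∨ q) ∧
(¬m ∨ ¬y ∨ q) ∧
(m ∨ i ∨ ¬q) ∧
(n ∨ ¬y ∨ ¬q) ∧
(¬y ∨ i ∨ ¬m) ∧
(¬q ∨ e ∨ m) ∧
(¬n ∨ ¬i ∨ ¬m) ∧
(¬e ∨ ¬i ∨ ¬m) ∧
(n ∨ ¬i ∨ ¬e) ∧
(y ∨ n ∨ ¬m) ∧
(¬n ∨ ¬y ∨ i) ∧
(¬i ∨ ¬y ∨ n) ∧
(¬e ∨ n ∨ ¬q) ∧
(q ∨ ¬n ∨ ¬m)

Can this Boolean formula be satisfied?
Yes

Yes, the formula is satisfiable.

One satisfying assignment is: i=False, e=True, m=False, q=False, y=False, n=False

Verification: With this assignment, all 26 clauses evaluate to true.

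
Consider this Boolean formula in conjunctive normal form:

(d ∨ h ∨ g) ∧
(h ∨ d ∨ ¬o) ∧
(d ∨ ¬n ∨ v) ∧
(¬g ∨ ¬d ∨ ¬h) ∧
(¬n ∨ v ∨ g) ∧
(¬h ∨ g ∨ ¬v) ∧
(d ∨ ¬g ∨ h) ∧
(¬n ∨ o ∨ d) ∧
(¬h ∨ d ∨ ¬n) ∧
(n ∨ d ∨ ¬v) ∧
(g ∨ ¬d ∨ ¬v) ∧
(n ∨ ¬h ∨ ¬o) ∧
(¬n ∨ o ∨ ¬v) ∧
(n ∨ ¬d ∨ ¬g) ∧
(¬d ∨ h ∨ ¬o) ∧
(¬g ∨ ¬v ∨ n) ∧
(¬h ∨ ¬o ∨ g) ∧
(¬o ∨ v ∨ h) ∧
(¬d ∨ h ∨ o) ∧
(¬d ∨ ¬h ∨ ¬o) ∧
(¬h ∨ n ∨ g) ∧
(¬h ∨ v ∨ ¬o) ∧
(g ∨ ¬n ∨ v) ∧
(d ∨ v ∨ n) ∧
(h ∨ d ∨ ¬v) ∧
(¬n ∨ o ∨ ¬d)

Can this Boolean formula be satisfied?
No

No, the formula is not satisfiable.

No assignment of truth values to the variables can make all 26 clauses true simultaneously.

The formula is UNSAT (unsatisfiable).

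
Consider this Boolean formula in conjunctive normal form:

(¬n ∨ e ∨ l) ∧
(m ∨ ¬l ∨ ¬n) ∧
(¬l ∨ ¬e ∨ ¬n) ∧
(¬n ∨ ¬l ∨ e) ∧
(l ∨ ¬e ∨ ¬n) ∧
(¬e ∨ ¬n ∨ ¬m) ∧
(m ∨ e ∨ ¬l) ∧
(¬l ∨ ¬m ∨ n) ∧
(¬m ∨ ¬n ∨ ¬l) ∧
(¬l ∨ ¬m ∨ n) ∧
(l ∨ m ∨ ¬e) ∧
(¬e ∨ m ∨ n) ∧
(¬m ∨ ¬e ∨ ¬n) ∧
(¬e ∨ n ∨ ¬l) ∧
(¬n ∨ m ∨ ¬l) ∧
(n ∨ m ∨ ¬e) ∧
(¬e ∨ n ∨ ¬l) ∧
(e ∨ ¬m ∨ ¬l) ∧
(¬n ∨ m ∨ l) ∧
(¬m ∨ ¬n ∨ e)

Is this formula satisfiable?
Yes

Yes, the formula is satisfiable.

One satisfying assignment is: n=False, l=False, m=False, e=False

Verification: With this assignment, all 20 clauses evaluate to true.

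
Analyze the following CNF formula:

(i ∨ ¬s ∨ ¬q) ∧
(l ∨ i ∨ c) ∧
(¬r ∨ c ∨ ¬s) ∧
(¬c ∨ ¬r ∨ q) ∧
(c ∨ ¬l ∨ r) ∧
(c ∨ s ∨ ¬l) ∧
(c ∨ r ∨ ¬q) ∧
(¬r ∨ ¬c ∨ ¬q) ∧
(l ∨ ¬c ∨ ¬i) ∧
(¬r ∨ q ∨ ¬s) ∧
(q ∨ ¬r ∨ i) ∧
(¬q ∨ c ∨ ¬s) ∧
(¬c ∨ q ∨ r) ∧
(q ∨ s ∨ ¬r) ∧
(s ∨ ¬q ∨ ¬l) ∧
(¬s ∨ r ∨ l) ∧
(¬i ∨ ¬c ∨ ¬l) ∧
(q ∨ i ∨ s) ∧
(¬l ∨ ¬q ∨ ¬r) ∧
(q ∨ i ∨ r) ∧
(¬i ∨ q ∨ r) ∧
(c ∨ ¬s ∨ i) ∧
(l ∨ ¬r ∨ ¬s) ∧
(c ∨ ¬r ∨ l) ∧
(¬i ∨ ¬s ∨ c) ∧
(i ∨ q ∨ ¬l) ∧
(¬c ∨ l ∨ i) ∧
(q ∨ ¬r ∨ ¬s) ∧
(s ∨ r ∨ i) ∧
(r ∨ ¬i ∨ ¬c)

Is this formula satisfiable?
No

No, the formula is not satisfiable.

No assignment of truth values to the variables can make all 30 clauses true simultaneously.

The formula is UNSAT (unsatisfiable).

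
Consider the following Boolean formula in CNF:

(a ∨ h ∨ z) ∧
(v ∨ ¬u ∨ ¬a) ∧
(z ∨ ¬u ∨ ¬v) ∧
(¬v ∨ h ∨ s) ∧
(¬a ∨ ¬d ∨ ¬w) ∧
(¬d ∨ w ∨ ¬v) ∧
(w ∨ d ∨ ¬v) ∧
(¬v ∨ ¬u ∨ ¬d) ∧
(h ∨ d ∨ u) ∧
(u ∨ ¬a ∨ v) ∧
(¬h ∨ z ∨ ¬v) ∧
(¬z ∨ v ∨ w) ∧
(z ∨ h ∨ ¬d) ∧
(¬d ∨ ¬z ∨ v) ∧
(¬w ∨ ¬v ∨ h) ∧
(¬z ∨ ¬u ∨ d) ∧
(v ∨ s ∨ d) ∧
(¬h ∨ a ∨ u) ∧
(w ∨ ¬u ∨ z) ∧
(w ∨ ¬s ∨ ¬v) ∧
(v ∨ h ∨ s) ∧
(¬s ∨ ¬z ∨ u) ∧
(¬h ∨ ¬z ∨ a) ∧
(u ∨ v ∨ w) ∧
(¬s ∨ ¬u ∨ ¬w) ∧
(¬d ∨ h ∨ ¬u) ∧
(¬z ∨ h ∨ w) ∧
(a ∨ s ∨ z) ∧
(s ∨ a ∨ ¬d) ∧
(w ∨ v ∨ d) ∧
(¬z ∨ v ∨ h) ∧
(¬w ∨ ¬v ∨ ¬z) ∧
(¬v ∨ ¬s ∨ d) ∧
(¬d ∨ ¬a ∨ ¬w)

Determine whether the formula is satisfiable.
No

No, the formula is not satisfiable.

No assignment of truth values to the variables can make all 34 clauses true simultaneously.

The formula is UNSAT (unsatisfiable).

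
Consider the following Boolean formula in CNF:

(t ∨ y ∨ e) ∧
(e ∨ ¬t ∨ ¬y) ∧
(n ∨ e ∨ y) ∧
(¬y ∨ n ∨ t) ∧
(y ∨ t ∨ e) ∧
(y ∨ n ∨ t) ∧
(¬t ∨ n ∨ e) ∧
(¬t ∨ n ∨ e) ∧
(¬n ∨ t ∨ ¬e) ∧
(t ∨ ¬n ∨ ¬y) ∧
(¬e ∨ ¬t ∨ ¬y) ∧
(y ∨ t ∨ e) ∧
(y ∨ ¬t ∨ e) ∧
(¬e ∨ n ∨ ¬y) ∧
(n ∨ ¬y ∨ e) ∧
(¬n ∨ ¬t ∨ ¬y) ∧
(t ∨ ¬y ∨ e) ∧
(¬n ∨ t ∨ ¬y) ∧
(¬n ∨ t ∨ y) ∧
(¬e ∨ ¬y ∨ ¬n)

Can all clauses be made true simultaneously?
Yes

Yes, the formula is satisfiable.

One satisfying assignment is: t=True, e=True, n=False, y=False

Verification: With this assignment, all 20 clauses evaluate to true.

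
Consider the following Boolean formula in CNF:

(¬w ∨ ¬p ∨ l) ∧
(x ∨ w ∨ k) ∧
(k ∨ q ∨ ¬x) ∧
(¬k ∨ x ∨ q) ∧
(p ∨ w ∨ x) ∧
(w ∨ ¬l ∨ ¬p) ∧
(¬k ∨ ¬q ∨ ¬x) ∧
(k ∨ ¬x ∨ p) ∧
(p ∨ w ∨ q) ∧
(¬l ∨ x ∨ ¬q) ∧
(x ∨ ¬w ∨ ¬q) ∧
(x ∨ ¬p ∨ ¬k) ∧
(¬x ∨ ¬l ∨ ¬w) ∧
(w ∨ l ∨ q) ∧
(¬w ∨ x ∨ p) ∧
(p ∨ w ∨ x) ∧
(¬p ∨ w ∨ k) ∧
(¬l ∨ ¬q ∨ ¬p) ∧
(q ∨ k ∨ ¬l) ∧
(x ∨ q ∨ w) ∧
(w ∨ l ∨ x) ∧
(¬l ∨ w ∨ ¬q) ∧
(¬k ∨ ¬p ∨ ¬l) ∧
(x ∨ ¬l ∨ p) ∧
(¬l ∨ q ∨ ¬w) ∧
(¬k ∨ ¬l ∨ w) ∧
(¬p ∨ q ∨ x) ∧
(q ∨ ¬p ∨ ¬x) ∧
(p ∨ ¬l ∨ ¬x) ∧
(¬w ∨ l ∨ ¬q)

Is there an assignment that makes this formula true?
Yes

Yes, the formula is satisfiable.

One satisfying assignment is: x=True, l=False, p=False, w=True, q=False, k=True

Verification: With this assignment, all 30 clauses evaluate to true.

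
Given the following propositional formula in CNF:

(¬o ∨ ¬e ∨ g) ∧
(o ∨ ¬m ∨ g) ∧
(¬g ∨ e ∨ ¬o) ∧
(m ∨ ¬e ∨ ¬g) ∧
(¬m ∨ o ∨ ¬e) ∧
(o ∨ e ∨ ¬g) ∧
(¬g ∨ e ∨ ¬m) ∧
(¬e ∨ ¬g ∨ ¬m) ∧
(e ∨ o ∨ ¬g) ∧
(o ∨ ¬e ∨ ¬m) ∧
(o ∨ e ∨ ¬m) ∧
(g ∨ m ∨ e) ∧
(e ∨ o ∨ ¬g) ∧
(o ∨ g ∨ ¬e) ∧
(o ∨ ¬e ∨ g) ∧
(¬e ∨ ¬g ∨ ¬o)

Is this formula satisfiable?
Yes

Yes, the formula is satisfiable.

One satisfying assignment is: o=True, e=False, m=True, g=False

Verification: With this assignment, all 16 clauses evaluate to true.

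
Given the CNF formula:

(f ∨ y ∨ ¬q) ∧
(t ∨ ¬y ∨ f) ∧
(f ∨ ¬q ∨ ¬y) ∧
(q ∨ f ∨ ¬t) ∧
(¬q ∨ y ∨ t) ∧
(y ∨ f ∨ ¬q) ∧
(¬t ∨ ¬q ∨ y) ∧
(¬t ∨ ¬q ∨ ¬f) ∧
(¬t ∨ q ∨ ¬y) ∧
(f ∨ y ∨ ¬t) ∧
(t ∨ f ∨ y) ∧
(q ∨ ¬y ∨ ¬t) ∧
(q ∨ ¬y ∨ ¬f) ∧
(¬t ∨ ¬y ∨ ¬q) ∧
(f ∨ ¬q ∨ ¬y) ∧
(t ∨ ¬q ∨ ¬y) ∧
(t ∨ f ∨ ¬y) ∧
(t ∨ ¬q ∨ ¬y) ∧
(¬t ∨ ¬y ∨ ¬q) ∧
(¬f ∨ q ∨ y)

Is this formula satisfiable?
No

No, the formula is not satisfiable.

No assignment of truth values to the variables can make all 20 clauses true simultaneously.

The formula is UNSAT (unsatisfiable).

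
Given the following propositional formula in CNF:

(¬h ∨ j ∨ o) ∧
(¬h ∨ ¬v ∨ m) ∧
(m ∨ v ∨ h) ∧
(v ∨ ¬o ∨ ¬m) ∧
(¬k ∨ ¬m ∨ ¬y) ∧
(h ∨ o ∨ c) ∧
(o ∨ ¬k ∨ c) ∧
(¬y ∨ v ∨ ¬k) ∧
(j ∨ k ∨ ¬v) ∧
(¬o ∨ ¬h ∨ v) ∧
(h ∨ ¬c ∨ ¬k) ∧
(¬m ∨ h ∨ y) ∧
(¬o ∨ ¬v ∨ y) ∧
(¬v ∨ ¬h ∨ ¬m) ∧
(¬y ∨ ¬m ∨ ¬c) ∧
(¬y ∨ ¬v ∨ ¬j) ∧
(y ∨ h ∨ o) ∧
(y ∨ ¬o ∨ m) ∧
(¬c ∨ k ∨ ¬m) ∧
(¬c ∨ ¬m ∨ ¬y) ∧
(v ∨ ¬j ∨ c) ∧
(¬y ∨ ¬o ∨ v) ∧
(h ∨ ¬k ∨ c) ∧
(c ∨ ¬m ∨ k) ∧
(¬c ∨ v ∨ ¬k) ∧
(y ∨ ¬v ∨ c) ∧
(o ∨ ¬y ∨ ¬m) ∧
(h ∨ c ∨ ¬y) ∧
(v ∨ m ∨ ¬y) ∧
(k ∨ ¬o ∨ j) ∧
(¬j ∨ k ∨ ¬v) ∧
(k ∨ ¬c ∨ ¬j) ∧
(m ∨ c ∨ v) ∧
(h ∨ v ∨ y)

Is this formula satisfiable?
No

No, the formula is not satisfiable.

No assignment of truth values to the variables can make all 34 clauses true simultaneously.

The formula is UNSAT (unsatisfiable).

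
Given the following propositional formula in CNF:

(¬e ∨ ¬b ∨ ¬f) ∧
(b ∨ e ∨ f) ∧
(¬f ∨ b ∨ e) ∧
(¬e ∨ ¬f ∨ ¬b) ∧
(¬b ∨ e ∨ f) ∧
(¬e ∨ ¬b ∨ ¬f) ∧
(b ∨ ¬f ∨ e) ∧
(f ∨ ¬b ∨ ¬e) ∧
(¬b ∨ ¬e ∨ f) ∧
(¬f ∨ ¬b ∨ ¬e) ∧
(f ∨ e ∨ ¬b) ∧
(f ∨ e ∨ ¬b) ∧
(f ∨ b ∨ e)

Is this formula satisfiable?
Yes

Yes, the formula is satisfiable.

One satisfying assignment is: b=False, f=False, e=True

Verification: With this assignment, all 13 clauses evaluate to true.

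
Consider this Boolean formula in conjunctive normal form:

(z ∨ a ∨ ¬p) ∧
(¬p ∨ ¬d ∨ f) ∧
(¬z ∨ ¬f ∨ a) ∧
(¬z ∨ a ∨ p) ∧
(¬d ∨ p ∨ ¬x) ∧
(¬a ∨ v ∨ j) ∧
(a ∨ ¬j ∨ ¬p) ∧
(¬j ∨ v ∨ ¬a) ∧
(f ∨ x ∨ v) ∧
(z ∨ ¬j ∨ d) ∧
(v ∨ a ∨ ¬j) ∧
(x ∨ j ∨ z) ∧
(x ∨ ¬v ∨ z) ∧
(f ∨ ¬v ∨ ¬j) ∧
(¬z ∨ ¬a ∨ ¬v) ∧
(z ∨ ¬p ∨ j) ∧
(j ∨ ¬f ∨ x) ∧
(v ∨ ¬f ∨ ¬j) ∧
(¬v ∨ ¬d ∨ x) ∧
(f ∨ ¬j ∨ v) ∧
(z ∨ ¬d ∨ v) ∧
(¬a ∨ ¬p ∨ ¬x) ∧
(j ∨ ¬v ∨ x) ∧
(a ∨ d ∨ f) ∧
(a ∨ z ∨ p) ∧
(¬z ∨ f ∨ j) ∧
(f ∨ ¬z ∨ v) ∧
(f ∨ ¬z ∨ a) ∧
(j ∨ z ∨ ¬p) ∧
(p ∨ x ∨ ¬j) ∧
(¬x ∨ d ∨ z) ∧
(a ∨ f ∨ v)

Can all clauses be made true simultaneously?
No

No, the formula is not satisfiable.

No assignment of truth values to the variables can make all 32 clauses true simultaneously.

The formula is UNSAT (unsatisfiable).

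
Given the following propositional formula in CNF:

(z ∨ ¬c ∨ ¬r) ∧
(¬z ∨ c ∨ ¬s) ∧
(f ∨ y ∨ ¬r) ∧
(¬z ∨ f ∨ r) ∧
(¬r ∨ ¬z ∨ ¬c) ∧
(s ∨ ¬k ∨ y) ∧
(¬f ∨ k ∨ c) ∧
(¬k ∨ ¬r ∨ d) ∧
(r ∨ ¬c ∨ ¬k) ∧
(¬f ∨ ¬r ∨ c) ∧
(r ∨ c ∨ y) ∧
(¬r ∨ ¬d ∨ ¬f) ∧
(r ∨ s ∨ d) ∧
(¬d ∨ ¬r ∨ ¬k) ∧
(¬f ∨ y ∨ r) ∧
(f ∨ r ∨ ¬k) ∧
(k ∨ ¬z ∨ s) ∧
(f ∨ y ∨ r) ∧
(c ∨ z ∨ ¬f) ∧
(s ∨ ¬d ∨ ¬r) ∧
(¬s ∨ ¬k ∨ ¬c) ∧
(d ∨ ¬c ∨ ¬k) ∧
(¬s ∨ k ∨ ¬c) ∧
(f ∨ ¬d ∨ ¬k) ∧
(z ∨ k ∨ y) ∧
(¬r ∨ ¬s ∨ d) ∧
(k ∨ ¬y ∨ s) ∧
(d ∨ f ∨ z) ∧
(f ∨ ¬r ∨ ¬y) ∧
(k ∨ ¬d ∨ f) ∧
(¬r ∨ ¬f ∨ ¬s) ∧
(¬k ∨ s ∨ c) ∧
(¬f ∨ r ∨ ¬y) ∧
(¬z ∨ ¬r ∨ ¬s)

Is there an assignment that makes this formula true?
No

No, the formula is not satisfiable.

No assignment of truth values to the variables can make all 34 clauses true simultaneously.

The formula is UNSAT (unsatisfiable).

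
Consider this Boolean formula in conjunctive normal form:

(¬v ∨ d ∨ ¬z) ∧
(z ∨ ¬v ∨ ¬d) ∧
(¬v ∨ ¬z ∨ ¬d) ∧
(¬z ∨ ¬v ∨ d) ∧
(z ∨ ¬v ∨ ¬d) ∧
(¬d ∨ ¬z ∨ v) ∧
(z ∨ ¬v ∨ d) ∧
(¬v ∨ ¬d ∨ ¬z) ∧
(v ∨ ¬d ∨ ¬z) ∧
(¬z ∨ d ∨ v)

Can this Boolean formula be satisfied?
Yes

Yes, the formula is satisfiable.

One satisfying assignment is: d=False, v=False, z=False

Verification: With this assignment, all 10 clauses evaluate to true.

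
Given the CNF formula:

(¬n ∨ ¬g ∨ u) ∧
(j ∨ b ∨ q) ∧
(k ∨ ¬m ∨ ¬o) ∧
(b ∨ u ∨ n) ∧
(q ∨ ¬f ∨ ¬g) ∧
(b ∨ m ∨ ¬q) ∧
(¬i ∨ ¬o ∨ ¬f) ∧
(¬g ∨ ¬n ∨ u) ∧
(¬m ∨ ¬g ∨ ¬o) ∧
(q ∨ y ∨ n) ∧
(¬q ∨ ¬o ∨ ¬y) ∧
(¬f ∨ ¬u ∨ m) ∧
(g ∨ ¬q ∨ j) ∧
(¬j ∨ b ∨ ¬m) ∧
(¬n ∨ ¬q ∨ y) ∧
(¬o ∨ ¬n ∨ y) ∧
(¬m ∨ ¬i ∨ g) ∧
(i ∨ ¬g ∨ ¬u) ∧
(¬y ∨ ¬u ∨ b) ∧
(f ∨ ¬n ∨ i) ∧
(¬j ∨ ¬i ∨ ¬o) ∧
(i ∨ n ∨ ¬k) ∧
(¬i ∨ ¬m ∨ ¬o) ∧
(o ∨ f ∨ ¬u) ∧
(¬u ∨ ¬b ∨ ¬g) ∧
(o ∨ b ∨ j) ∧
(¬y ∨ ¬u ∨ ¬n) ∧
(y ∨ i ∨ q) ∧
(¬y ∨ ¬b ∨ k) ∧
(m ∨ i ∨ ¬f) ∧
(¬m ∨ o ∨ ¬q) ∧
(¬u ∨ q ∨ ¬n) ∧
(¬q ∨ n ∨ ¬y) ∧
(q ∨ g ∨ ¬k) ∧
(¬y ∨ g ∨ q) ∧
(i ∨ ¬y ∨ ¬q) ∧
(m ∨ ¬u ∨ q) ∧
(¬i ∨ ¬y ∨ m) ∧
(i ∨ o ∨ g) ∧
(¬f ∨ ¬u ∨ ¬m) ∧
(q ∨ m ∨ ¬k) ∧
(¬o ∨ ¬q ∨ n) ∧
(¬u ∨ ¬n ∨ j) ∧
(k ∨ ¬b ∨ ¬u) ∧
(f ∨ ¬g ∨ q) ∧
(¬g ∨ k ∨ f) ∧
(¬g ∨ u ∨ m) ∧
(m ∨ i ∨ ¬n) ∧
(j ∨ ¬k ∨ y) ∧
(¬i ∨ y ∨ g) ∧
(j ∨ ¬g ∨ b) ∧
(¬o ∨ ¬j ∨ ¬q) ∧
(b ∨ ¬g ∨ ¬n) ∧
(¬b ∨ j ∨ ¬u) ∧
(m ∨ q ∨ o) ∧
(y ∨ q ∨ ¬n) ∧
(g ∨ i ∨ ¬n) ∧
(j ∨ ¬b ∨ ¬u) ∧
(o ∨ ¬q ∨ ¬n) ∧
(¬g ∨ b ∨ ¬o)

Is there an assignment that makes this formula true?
No

No, the formula is not satisfiable.

No assignment of truth values to the variables can make all 60 clauses true simultaneously.

The formula is UNSAT (unsatisfiable).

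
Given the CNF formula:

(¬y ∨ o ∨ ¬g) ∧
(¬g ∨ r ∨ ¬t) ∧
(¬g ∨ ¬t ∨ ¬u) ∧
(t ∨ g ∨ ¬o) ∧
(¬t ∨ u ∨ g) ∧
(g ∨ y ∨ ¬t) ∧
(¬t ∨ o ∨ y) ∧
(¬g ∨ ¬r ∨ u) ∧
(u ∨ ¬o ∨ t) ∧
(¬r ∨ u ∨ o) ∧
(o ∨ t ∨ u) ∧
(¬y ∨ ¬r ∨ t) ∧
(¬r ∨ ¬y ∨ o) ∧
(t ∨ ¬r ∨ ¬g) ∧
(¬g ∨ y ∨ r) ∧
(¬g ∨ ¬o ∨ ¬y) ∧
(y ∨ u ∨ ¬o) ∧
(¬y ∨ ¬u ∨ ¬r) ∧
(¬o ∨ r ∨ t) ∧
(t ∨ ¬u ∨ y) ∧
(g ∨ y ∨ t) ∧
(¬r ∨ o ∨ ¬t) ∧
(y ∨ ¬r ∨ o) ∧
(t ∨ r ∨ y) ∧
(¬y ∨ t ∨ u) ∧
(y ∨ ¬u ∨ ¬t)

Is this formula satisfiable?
Yes

Yes, the formula is satisfiable.

One satisfying assignment is: t=True, y=True, g=False, o=False, r=False, u=True

Verification: With this assignment, all 26 clauses evaluate to true.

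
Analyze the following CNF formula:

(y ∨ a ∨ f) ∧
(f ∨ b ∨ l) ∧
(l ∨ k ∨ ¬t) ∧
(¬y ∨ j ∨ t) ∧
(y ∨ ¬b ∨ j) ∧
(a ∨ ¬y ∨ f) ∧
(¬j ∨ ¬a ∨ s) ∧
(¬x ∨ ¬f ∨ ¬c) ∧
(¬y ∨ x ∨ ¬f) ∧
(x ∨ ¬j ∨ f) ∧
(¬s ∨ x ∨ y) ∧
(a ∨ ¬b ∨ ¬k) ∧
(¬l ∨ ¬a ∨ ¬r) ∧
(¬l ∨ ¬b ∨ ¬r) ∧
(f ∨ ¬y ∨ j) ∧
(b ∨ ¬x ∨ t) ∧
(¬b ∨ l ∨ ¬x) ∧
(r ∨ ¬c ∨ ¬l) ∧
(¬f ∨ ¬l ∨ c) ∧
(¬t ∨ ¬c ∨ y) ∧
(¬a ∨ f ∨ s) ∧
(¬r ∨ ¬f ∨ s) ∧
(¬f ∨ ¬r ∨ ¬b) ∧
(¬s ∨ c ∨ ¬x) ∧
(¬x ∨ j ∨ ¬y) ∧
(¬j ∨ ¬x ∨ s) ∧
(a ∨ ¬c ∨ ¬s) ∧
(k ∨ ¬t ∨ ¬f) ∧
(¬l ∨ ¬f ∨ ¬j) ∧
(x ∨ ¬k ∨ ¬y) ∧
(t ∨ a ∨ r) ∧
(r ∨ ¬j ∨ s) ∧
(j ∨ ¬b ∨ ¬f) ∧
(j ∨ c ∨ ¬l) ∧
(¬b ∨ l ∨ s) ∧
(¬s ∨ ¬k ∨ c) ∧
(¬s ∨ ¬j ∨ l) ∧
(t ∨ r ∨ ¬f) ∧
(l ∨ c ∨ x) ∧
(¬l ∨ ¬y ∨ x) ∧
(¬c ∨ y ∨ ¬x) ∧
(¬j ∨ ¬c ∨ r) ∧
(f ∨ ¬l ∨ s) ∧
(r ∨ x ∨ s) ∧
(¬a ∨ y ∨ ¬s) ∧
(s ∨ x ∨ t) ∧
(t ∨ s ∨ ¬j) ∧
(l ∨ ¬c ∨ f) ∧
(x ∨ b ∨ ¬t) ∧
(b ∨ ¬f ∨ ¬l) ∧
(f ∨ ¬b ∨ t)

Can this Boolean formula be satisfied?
Yes

Yes, the formula is satisfiable.

One satisfying assignment is: b=False, f=True, x=True, s=False, r=False, t=True, y=False, a=False, j=False, c=False, k=True, l=False

Verification: With this assignment, all 51 clauses evaluate to true.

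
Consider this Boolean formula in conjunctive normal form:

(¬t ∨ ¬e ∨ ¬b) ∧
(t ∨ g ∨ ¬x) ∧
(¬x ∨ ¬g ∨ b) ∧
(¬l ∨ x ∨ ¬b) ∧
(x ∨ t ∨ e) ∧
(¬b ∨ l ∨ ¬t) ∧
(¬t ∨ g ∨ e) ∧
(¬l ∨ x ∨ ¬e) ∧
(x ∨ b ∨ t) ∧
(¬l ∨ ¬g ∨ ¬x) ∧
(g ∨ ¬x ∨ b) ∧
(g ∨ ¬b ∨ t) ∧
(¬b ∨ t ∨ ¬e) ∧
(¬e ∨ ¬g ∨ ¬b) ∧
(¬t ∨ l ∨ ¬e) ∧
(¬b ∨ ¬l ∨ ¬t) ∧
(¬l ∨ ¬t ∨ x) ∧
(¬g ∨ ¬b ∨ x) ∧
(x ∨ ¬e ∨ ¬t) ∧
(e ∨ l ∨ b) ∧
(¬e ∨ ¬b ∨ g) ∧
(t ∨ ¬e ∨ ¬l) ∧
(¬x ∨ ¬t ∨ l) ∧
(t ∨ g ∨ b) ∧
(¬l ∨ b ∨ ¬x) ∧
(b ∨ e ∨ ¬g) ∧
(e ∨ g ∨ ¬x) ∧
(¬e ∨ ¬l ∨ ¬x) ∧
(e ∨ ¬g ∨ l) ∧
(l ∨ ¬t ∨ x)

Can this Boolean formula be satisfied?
No

No, the formula is not satisfiable.

No assignment of truth values to the variables can make all 30 clauses true simultaneously.

The formula is UNSAT (unsatisfiable).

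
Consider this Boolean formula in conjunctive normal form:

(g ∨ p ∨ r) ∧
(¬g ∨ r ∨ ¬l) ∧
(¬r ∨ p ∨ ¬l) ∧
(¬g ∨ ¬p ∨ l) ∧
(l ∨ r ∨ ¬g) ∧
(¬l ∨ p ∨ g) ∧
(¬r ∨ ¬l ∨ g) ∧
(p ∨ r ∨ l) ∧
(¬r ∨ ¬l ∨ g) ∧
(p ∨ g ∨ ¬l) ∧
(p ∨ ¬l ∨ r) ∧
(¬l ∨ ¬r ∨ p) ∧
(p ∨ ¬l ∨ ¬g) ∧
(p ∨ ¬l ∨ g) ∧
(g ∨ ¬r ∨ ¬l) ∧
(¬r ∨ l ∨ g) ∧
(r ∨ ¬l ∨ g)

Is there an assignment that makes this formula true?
Yes

Yes, the formula is satisfiable.

One satisfying assignment is: r=False, p=True, l=False, g=False

Verification: With this assignment, all 17 clauses evaluate to true.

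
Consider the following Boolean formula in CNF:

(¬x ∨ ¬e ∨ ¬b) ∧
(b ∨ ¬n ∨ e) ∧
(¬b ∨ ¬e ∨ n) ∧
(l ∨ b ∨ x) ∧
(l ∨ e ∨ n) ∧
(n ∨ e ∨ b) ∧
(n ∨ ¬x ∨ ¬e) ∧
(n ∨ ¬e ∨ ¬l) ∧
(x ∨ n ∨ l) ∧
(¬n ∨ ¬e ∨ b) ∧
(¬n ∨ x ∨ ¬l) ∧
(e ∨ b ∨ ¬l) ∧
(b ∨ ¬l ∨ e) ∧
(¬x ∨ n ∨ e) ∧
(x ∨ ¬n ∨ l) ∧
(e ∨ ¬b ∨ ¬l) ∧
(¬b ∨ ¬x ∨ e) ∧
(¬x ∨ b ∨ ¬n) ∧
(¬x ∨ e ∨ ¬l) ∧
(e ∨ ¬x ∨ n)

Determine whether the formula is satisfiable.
No

No, the formula is not satisfiable.

No assignment of truth values to the variables can make all 20 clauses true simultaneously.

The formula is UNSAT (unsatisfiable).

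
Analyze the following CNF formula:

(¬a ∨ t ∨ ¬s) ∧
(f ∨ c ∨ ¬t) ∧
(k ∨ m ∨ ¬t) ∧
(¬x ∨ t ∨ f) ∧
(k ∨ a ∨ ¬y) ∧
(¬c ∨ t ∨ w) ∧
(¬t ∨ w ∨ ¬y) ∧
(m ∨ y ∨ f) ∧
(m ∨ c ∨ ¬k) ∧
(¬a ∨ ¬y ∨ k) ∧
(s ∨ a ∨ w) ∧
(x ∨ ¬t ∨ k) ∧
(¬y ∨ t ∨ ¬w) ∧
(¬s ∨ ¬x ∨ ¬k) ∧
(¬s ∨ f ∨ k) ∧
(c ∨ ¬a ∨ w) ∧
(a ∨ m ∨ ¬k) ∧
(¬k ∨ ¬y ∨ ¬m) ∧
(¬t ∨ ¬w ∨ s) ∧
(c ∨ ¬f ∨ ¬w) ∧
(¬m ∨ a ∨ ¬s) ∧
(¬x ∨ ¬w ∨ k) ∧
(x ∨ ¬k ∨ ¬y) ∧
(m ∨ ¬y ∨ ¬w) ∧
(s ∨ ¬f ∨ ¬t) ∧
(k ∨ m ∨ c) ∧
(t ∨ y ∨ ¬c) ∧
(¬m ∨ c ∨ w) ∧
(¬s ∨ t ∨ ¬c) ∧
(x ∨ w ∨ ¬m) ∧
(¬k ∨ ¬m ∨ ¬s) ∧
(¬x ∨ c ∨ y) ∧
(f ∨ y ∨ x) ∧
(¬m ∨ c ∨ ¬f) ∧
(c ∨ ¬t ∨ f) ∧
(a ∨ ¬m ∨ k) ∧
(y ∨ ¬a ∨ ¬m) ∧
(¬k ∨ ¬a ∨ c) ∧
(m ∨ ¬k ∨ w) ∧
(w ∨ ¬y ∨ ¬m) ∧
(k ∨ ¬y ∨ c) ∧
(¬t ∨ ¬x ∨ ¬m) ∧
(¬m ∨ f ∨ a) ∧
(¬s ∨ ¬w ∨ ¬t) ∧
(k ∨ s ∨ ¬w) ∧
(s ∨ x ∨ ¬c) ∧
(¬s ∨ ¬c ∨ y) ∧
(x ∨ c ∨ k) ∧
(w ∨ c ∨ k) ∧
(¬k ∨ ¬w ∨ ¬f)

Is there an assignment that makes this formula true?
No

No, the formula is not satisfiable.

No assignment of truth values to the variables can make all 50 clauses true simultaneously.

The formula is UNSAT (unsatisfiable).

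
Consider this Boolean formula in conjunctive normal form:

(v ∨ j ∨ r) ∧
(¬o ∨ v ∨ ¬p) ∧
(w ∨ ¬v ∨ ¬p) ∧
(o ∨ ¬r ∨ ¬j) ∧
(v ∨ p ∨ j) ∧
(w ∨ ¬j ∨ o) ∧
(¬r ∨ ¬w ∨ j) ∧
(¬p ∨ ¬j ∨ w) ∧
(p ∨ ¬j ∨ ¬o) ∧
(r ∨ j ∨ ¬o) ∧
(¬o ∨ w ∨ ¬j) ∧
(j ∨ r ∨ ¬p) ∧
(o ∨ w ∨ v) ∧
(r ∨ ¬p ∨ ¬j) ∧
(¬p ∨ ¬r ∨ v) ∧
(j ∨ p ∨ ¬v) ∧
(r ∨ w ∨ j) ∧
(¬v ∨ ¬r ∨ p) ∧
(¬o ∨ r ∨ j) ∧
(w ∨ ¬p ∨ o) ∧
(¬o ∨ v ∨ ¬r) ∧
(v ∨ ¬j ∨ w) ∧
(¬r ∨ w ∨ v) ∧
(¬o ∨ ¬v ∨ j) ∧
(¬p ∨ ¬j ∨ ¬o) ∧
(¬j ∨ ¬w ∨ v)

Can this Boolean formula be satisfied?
Yes

Yes, the formula is satisfiable.

One satisfying assignment is: w=True, r=False, v=True, p=False, j=True, o=False

Verification: With this assignment, all 26 clauses evaluate to true.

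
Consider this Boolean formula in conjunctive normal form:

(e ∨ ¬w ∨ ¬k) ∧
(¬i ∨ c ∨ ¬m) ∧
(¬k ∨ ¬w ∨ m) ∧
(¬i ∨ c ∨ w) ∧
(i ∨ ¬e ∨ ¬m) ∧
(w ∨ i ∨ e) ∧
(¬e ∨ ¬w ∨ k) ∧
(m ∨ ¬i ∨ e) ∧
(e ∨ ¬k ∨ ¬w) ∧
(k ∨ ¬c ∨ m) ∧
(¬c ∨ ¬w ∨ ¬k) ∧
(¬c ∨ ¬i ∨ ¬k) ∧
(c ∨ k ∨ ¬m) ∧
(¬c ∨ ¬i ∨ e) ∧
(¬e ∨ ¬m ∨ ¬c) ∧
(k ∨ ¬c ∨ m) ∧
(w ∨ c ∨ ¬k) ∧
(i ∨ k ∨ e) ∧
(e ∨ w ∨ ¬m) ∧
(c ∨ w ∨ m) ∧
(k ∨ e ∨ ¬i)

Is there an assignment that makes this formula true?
Yes

Yes, the formula is satisfiable.

One satisfying assignment is: c=True, w=False, e=True, k=True, i=False, m=False

Verification: With this assignment, all 21 clauses evaluate to true.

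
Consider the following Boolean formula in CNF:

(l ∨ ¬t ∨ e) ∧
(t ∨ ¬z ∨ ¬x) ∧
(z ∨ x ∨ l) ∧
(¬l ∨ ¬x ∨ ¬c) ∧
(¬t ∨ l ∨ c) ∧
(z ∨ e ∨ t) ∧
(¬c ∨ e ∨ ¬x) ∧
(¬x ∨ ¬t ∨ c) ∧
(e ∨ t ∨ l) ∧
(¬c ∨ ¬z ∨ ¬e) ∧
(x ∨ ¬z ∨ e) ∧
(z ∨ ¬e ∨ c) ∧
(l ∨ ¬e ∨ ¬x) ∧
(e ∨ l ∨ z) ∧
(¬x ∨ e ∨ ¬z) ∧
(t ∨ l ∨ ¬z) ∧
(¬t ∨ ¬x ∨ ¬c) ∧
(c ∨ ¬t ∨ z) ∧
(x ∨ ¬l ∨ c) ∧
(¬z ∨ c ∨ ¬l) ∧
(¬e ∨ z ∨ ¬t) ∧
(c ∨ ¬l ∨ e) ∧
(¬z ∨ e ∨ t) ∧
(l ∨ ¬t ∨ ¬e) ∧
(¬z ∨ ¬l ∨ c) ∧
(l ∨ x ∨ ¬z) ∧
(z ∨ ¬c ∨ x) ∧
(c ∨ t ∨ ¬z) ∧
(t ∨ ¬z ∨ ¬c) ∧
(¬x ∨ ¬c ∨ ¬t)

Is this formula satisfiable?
No

No, the formula is not satisfiable.

No assignment of truth values to the variables can make all 30 clauses true simultaneously.

The formula is UNSAT (unsatisfiable).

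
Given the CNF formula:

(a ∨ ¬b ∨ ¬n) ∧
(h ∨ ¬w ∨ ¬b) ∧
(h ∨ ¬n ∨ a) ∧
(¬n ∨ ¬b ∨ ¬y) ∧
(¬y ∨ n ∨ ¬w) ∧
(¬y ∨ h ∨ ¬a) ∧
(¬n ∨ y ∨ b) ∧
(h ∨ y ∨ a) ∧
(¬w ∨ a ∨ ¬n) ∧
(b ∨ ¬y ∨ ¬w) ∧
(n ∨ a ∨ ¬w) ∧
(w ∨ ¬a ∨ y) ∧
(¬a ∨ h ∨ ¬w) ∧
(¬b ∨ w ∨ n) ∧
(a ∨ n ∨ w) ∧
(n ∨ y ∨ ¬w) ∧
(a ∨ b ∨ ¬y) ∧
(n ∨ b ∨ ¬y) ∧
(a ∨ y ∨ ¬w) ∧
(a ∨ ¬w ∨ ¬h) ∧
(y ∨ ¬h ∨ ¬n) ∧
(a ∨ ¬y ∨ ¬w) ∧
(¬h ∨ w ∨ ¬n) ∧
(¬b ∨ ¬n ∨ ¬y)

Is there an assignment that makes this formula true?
No

No, the formula is not satisfiable.

No assignment of truth values to the variables can make all 24 clauses true simultaneously.

The formula is UNSAT (unsatisfiable).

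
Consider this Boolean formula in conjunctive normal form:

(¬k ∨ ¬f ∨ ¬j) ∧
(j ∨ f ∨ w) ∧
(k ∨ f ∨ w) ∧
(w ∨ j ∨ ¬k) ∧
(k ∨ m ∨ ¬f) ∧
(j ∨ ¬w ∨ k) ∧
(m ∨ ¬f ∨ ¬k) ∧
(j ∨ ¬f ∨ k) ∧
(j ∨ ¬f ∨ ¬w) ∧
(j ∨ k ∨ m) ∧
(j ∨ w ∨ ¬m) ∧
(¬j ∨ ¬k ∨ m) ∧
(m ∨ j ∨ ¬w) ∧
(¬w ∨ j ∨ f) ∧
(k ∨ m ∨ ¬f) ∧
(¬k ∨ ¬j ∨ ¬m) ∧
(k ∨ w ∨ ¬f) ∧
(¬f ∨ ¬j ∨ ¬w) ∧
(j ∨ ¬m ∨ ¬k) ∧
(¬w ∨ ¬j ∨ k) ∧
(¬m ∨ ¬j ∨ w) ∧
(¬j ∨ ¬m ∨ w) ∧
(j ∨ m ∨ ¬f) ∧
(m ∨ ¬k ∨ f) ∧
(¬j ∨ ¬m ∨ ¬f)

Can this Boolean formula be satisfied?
No

No, the formula is not satisfiable.

No assignment of truth values to the variables can make all 25 clauses true simultaneously.

The formula is UNSAT (unsatisfiable).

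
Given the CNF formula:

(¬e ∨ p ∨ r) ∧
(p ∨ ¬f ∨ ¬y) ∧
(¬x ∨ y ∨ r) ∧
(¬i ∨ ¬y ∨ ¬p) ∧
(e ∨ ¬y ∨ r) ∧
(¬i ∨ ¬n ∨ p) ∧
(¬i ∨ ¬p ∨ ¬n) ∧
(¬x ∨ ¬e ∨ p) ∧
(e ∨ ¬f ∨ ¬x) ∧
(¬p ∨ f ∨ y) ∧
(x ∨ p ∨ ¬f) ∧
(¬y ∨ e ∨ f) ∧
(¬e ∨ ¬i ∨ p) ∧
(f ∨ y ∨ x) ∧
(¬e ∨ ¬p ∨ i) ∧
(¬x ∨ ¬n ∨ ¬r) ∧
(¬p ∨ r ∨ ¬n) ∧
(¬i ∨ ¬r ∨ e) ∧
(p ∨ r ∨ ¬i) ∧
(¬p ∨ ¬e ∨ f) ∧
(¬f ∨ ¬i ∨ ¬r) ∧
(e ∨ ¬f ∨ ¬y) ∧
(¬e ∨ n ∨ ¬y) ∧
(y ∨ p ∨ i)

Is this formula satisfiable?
Yes

Yes, the formula is satisfiable.

One satisfying assignment is: p=True, n=False, y=False, x=False, r=False, f=True, i=False, e=False

Verification: With this assignment, all 24 clauses evaluate to true.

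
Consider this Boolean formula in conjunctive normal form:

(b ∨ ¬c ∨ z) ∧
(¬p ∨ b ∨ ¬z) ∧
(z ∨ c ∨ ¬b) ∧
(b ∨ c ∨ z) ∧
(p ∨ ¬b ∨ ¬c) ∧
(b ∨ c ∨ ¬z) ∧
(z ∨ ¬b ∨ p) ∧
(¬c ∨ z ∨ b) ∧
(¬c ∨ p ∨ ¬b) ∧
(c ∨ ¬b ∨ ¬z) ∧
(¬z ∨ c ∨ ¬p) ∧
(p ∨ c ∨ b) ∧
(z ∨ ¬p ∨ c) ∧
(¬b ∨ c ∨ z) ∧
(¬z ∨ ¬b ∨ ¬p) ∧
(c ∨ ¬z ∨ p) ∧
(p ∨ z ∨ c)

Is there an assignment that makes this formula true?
Yes

Yes, the formula is satisfiable.

One satisfying assignment is: c=True, p=False, b=False, z=True

Verification: With this assignment, all 17 clauses evaluate to true.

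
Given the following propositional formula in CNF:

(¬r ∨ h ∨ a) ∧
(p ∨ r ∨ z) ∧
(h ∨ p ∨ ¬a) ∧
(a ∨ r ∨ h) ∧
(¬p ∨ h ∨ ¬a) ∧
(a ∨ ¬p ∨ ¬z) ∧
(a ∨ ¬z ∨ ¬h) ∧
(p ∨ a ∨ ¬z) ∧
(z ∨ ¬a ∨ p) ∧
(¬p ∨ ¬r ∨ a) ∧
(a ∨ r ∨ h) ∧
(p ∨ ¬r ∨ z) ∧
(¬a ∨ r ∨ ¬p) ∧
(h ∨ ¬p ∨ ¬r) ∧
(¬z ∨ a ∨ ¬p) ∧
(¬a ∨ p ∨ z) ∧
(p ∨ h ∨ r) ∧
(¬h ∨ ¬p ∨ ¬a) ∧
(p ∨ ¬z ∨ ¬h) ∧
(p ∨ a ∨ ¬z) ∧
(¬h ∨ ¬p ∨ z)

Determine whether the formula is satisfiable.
No

No, the formula is not satisfiable.

No assignment of truth values to the variables can make all 21 clauses true simultaneously.

The formula is UNSAT (unsatisfiable).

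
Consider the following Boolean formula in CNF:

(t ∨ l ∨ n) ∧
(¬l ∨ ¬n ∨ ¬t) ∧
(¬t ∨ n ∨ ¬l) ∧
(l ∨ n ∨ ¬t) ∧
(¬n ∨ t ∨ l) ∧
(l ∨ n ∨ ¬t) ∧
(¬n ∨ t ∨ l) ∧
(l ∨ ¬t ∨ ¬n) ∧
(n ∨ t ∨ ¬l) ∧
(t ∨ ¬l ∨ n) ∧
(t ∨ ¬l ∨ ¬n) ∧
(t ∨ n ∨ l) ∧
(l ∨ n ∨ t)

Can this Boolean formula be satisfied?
No

No, the formula is not satisfiable.

No assignment of truth values to the variables can make all 13 clauses true simultaneously.

The formula is UNSAT (unsatisfiable).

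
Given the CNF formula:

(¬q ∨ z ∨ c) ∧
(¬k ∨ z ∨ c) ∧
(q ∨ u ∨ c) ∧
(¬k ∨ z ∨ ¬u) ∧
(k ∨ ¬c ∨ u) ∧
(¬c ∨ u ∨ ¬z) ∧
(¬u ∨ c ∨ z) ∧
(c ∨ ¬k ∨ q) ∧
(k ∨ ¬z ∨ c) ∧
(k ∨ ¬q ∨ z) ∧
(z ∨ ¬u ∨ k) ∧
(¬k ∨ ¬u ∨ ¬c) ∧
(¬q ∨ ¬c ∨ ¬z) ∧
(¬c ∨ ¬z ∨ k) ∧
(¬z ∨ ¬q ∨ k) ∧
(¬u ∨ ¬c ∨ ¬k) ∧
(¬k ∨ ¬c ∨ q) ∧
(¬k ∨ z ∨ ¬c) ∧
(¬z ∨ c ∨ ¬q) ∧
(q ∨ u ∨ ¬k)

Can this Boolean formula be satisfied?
No

No, the formula is not satisfiable.

No assignment of truth values to the variables can make all 20 clauses true simultaneously.

The formula is UNSAT (unsatisfiable).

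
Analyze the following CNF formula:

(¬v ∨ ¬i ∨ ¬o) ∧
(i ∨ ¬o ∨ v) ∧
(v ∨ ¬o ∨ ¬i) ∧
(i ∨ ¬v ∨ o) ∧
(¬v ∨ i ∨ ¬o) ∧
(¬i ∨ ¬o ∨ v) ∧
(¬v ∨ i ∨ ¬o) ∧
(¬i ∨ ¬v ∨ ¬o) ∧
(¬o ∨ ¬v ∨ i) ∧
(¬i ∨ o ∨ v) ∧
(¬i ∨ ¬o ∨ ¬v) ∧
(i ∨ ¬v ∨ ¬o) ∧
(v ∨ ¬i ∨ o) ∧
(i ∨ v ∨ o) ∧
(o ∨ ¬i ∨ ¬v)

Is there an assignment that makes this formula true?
No

No, the formula is not satisfiable.

No assignment of truth values to the variables can make all 15 clauses true simultaneously.

The formula is UNSAT (unsatisfiable).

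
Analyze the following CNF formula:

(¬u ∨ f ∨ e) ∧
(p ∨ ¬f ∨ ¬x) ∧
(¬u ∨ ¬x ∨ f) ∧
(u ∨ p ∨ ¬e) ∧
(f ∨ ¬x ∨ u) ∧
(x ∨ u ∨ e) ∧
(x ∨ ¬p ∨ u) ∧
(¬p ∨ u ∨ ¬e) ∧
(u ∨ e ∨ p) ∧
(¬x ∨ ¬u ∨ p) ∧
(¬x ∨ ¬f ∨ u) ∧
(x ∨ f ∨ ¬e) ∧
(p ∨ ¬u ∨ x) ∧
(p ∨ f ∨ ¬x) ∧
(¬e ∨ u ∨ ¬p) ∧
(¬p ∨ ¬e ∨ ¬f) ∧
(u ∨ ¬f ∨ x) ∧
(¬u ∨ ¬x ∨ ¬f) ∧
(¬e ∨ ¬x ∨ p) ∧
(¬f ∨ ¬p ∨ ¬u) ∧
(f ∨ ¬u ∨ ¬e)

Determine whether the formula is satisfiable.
No

No, the formula is not satisfiable.

No assignment of truth values to the variables can make all 21 clauses true simultaneously.

The formula is UNSAT (unsatisfiable).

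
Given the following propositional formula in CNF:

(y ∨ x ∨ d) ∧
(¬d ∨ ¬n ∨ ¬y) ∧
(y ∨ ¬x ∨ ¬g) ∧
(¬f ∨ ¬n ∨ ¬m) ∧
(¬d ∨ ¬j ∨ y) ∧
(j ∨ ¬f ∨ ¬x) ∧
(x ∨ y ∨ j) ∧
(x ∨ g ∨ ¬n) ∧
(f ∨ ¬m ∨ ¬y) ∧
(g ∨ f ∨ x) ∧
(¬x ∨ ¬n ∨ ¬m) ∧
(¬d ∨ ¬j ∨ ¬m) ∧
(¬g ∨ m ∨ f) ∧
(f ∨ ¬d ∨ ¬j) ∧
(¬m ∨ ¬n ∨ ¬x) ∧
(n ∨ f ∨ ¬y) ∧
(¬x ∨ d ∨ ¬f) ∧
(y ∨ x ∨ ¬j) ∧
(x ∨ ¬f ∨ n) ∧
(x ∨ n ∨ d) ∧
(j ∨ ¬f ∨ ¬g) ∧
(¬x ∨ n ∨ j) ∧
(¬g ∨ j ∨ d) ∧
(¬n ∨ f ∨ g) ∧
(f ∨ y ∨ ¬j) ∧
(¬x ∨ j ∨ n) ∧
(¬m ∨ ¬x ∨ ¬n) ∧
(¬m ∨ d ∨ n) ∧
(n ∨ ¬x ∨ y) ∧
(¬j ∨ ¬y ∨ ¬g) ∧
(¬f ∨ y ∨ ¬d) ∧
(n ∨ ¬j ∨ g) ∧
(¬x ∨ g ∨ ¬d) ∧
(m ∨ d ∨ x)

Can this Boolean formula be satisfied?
No

No, the formula is not satisfiable.

No assignment of truth values to the variables can make all 34 clauses true simultaneously.

The formula is UNSAT (unsatisfiable).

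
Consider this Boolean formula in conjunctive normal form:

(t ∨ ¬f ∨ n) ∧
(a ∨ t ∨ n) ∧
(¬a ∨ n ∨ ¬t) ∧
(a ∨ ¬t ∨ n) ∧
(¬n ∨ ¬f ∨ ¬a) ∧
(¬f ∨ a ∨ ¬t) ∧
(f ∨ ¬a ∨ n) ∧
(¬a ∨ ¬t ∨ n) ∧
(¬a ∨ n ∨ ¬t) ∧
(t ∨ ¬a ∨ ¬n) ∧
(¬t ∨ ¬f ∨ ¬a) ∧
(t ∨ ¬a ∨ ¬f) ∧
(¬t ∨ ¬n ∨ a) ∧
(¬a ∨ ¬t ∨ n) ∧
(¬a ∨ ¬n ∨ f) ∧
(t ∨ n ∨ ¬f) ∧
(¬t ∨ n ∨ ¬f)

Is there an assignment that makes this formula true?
Yes

Yes, the formula is satisfiable.

One satisfying assignment is: n=True, f=False, t=False, a=False

Verification: With this assignment, all 17 clauses evaluate to true.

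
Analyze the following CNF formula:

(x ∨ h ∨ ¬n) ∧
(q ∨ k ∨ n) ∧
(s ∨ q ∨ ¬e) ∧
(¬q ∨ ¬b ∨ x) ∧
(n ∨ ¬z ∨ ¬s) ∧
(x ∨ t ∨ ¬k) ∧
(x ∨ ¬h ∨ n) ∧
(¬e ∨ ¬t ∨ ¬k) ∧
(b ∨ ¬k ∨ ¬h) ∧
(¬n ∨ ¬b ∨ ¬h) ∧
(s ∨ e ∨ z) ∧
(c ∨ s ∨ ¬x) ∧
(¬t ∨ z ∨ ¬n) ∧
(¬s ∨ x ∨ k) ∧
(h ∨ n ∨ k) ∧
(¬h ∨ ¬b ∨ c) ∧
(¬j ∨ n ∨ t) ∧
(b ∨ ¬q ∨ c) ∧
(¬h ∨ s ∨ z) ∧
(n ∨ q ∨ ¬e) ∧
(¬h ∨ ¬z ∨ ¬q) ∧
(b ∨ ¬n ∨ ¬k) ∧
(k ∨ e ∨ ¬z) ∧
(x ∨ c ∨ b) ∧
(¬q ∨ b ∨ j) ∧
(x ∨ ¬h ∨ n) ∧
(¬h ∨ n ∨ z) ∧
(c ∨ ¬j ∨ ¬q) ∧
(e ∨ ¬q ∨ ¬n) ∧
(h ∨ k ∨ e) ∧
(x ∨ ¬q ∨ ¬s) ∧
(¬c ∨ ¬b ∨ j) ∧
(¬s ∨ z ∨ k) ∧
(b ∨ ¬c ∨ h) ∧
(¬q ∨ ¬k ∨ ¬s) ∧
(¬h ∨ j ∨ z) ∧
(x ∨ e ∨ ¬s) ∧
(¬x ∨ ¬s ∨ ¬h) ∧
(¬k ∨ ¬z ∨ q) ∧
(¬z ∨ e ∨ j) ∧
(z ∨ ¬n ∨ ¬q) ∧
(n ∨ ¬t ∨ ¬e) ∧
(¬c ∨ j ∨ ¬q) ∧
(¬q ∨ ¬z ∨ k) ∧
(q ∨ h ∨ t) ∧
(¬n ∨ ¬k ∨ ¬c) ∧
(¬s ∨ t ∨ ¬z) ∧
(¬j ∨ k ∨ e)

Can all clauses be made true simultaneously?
Yes

Yes, the formula is satisfiable.

One satisfying assignment is: q=True, t=True, k=True, x=True, h=False, j=True, n=False, z=True, b=True, s=False, c=True, e=False

Verification: With this assignment, all 48 clauses evaluate to true.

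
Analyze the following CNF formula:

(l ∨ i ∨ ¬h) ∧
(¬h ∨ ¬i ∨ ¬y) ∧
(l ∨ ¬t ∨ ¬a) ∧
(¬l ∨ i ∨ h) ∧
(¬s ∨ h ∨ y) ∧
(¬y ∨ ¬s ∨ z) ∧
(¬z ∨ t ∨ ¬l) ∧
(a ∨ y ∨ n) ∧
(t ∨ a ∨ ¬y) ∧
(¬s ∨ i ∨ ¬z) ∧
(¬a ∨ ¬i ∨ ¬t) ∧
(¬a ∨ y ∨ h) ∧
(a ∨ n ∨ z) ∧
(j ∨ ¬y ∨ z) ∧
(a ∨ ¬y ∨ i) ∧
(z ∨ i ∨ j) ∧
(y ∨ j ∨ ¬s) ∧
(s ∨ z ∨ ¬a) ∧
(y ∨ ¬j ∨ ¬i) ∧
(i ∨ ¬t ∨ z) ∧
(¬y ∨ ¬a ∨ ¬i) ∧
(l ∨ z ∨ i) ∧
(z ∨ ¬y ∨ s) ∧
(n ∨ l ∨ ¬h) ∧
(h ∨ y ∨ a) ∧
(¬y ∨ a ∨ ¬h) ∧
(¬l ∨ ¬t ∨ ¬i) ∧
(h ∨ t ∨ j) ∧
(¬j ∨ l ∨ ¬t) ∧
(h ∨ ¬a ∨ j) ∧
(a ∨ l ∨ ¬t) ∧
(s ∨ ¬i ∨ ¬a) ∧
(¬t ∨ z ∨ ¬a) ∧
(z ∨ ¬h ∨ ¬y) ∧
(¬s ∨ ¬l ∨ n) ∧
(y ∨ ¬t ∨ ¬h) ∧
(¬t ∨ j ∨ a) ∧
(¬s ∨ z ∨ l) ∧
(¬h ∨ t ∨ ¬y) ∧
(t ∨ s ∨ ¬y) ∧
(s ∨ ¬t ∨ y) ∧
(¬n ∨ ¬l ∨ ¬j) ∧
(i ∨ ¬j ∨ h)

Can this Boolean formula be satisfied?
Yes

Yes, the formula is satisfiable.

One satisfying assignment is: n=True, s=False, a=False, l=False, z=False, t=False, h=True, y=False, i=True, j=False

Verification: With this assignment, all 43 clauses evaluate to true.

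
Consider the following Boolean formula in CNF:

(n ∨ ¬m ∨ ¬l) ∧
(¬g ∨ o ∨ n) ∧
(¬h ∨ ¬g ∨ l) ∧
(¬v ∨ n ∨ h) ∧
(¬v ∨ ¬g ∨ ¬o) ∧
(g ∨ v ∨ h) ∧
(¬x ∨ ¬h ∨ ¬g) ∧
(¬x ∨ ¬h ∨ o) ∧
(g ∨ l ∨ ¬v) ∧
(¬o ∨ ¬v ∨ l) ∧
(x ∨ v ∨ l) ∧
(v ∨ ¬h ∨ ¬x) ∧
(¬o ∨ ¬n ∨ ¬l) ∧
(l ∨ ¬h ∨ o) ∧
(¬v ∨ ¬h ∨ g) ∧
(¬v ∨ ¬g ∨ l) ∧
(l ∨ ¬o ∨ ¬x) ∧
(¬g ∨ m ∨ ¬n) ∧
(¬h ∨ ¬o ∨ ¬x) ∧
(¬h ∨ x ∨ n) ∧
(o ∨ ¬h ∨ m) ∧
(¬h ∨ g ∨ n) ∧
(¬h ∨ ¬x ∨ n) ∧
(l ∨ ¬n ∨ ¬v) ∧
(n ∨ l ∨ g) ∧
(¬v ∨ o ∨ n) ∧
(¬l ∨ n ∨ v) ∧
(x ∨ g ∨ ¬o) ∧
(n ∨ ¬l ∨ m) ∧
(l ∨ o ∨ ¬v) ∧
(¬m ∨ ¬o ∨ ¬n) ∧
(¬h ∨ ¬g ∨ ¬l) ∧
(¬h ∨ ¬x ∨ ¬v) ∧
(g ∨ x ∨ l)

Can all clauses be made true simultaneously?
Yes

Yes, the formula is satisfiable.

One satisfying assignment is: o=False, g=True, v=False, l=True, m=True, n=True, h=False, x=False

Verification: With this assignment, all 34 clauses evaluate to true.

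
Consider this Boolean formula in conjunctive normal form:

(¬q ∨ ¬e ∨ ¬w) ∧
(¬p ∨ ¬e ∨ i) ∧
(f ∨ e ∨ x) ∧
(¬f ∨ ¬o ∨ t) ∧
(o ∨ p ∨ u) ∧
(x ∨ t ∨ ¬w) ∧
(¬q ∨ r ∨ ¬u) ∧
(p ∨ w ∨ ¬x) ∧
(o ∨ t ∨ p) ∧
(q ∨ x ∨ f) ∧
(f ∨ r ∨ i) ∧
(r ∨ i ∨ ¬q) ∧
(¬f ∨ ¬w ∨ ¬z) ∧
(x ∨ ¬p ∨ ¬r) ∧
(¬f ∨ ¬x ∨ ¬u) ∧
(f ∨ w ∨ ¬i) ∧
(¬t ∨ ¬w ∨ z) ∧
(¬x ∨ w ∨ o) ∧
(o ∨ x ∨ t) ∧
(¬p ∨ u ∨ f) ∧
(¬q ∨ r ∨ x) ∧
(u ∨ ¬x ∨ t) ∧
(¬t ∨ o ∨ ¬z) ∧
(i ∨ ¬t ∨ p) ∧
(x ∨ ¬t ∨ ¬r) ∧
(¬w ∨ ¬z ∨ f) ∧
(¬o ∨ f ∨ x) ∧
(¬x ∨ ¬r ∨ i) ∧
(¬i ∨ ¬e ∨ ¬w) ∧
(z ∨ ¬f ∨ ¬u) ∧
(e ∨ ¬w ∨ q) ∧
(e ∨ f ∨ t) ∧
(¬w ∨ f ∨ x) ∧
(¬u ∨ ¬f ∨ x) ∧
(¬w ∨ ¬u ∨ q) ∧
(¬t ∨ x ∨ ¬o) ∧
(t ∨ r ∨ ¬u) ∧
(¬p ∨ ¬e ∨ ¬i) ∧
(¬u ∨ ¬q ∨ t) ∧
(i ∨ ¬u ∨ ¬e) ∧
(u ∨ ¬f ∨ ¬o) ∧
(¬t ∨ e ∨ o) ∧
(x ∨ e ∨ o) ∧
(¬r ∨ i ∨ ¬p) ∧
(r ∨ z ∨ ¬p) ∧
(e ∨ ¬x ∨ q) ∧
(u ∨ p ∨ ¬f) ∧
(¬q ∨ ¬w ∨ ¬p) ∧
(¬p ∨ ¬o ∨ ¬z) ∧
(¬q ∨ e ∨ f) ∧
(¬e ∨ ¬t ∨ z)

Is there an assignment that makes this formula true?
No

No, the formula is not satisfiable.

No assignment of truth values to the variables can make all 51 clauses true simultaneously.

The formula is UNSAT (unsatisfiable).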